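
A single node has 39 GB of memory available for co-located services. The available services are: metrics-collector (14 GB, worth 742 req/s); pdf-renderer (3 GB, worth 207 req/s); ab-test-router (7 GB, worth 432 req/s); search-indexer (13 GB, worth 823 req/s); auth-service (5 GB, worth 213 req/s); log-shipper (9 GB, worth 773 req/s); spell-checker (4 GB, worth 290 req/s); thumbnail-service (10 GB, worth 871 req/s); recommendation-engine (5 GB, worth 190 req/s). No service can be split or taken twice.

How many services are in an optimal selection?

The maximum throughput within 39 GB is 2964.
One optimal bundle: pdf-renderer + search-indexer + log-shipper + spell-checker + thumbnail-service (39 GB).
All optima have 5 services.

5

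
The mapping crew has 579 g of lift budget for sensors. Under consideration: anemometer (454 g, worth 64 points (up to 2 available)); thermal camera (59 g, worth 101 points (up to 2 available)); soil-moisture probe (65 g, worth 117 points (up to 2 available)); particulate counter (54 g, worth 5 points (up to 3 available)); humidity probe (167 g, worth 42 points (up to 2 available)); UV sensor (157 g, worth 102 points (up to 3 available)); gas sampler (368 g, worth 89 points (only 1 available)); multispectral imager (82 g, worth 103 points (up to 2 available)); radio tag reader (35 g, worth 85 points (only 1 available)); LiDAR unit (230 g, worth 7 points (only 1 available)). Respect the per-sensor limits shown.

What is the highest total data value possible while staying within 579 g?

By data value per g: radio tag reader 2.43, soil-moisture probe 1.80, thermal camera 1.71 lead.
The ratio heuristic lands on 2×thermal camera + 2×soil-moisture probe + 2×particulate counter + 2×multispectral imager + radio tag reader (737) but leaves 24 g idle.
Replace 2×particulate counter and radio tag reader with UV sensor: the trade gains 7 net, giving 744 at 569 g.

744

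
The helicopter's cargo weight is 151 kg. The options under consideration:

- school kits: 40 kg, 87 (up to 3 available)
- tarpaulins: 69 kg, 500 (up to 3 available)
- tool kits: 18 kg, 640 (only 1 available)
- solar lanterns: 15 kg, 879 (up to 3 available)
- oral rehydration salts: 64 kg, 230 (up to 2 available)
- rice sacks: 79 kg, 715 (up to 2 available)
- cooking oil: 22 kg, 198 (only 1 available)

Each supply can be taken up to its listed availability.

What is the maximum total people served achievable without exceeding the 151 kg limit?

Tool kits + 3×solar lanterns + rice sacks uses 142 of the 151 kg and totals 3992.

3992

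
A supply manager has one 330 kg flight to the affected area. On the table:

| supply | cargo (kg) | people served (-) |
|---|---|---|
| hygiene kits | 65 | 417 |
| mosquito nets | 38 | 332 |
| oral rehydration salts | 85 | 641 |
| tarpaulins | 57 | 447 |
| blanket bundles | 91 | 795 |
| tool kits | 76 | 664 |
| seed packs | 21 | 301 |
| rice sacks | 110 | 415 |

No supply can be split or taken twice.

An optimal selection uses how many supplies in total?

5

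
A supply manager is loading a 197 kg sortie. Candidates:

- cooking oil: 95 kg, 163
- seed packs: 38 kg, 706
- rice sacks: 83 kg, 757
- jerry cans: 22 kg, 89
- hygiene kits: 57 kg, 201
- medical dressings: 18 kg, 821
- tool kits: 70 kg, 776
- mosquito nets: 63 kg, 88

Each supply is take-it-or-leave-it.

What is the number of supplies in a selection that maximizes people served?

Best achievable people served is 2504.
For example seed packs + hygiene kits + medical dressings + tool kits achieves it, using 183 kg.
Every optimal selection uses 4 supplies.

4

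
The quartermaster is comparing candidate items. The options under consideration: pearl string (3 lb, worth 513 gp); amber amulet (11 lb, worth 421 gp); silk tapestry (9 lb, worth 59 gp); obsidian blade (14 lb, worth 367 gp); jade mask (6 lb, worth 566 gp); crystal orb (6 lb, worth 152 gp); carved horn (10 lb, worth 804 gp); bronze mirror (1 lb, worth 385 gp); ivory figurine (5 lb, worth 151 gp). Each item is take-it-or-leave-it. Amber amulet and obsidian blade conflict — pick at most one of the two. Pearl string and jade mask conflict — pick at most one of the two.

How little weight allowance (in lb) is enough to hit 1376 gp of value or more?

14

Need the lightest bundle worth ≥ 1376.
pearl string + carved horn + bronze mirror reaches 1702 using 14 lb.
No combination under 14 lb hits 1376.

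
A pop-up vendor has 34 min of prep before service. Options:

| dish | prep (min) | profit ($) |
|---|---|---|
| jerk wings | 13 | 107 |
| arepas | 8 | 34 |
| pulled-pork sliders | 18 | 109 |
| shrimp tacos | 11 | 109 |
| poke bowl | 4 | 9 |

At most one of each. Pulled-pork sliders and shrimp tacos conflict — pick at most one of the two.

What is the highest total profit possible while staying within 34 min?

250

Jerk wings + arepas + shrimp tacos uses 32 of the 34 min and totals 250.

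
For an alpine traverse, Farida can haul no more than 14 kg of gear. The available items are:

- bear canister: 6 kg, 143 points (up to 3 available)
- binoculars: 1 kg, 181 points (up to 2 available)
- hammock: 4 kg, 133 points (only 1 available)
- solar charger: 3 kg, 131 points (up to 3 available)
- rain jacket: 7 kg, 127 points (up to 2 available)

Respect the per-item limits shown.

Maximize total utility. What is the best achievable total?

767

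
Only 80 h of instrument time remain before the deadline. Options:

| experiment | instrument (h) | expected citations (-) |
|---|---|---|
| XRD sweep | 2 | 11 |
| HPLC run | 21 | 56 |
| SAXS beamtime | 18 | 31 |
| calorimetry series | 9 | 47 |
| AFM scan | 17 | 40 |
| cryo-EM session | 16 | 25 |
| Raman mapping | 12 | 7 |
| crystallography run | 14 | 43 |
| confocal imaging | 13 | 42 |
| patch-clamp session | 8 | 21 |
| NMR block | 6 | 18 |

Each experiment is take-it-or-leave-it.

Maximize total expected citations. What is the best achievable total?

Ranking by ratio (expected citations/h): XRD sweep 5.50, calorimetry series 5.22, confocal imaging 3.23.
The ratio heuristic lands on XRD sweep + HPLC run + calorimetry series + crystallography run + confocal imaging + patch-clamp session + NMR block (238) but leaves 7 h idle.
The 10 h tied up in XRD sweep and patch-clamp session is better spent on AFM scan — total rises to 246 (80 h).

246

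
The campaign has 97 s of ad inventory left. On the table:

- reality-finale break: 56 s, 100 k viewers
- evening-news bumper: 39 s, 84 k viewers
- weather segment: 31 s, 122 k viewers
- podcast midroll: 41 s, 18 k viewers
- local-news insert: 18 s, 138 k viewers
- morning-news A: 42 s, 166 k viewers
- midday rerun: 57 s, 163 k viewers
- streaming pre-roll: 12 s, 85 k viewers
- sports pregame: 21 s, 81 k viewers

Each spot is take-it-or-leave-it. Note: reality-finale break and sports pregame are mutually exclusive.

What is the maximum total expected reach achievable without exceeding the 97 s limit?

Density check — local-news insert 7.67, streaming pre-roll 7.08, morning-news A 3.95 are the best per s.
Local-news insert + morning-news A + streaming pre-roll + sports pregame uses 93 of the 97 s and totals 470.
The spare 4 s is too small for any remaining spot, and no feasible exchange beats 470.

470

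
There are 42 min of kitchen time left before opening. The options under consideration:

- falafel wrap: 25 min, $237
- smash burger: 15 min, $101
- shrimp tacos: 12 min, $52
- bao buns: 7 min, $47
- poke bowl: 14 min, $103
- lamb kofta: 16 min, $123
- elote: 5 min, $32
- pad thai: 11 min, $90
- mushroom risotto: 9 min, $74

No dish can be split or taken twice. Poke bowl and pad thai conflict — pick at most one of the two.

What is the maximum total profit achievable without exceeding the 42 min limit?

360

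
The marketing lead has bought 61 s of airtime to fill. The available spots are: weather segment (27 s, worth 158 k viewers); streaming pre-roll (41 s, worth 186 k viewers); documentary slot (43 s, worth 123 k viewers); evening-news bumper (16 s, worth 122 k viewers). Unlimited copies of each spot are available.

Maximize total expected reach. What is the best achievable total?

Filling by ratio: 3×evening-news bumper for 366, with 13 s left unused.
The 16 s tied up in evening-news bumper is better spent on weather segment — total rises to 402 (59 s).
The spare 2 s is too small for any remaining spot, and no exchange beats 402.

402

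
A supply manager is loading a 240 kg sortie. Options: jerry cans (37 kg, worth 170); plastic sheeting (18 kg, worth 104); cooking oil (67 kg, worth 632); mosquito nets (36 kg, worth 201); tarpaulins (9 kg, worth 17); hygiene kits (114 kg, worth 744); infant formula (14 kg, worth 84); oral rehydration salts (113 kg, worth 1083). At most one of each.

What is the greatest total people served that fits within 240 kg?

By people served per kg: oral rehydration salts 9.58, cooking oil 9.43, hygiene kits 6.53, infant formula 6.00 lead.
Taking the top-ratio supplies first gives plastic sheeting + cooking oil + tarpaulins + infant formula + oral rehydration salts for 1920 (221 kg).
Replace tarpaulins and infant formula with mosquito nets: the trade gains 100 net, giving 2020 at 234 kg.
That's the maximum — no swap from here does better than 2020.

2020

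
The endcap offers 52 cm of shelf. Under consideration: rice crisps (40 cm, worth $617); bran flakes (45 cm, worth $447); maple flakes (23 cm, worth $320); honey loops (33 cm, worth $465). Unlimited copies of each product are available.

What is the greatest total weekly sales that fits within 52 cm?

Greedy by ratio would take rice crisps: 40 cm used, total 617.
The 40 cm tied up in rice crisps is better spent on 2×maple flakes — total rises to 640 (46 cm).
That's the maximum — no swap from here does better than 640.

640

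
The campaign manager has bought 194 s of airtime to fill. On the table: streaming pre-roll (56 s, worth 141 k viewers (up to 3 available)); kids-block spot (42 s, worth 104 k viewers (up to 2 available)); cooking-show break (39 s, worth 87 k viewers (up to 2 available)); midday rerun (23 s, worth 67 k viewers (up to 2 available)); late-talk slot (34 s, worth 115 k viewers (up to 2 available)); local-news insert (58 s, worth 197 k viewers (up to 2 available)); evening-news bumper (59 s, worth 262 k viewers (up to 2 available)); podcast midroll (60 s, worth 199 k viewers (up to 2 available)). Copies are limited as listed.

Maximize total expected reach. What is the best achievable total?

754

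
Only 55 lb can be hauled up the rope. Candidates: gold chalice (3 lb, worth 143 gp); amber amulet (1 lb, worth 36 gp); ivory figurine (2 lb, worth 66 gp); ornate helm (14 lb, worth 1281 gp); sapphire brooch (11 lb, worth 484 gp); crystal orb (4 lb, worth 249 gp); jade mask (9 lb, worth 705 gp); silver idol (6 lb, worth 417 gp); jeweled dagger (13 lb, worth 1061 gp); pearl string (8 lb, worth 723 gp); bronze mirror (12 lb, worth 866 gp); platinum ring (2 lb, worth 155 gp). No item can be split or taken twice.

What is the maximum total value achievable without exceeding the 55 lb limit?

4503

Taking the top-ratio items first gives gold chalice + ornate helm + jade mask + silver idol + jeweled dagger + pearl string + platinum ring for 4485 (55 lb).
The 12 lb tied up in gold chalice and jade mask is better spent on bronze mirror — total rises to 4503 (55 lb).
Next best is gold chalice + ornate helm + jade mask + silver idol + jeweled dagger + pearl string + platinum ring at 4485 (55 lb) — short by 18.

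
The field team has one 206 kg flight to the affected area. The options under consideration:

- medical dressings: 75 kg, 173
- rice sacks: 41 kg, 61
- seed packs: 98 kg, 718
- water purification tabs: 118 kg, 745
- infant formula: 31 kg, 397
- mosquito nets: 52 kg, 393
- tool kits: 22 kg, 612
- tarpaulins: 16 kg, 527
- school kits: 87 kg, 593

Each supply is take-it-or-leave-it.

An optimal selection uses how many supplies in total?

The maximum people served within 206 kg is 2281.
For example water purification tabs + infant formula + tool kits + tarpaulins achieves it, using 187 kg.
Every optimal selection uses 4 supplies.

4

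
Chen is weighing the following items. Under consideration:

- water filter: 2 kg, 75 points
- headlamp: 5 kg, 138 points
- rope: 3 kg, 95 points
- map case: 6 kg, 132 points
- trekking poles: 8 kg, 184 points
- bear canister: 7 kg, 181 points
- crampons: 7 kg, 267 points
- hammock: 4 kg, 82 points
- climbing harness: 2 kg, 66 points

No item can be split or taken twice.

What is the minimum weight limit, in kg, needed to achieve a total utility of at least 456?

14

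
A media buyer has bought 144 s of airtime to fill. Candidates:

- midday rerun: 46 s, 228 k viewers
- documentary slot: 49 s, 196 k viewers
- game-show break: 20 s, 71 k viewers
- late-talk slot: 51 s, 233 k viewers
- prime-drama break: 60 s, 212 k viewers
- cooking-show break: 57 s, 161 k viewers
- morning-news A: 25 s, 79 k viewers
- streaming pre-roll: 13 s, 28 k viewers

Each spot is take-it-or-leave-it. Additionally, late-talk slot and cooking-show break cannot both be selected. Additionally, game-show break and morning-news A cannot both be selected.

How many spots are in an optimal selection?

Optimal total is 568.
For example midday rerun + late-talk slot + morning-news A + streaming pre-roll achieves it, using 135 s.
All optima have 4 spots.

4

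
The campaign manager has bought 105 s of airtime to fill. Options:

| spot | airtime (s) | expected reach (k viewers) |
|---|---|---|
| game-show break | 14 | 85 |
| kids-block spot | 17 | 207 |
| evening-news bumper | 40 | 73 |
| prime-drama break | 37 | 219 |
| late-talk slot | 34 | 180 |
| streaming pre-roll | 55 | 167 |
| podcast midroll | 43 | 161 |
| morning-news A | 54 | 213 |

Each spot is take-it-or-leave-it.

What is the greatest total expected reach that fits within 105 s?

691

The ratio ordering already packs tightly: game-show break + kids-block spot + prime-drama break + late-talk slot, 102 s, 691.
The spare 3 s is too small for any remaining spot, and no exchange beats 691.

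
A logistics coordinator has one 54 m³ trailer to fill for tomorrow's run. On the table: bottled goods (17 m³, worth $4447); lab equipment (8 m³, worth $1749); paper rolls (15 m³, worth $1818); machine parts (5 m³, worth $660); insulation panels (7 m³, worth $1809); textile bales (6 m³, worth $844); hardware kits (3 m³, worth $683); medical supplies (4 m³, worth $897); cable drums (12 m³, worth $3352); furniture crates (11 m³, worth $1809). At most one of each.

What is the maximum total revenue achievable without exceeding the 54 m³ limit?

13098

The ratio heuristic lands on bottled goods + lab equipment + insulation panels + hardware kits + medical supplies + cable drums (12937) but leaves 3 m³ idle.
Dropping hardware kits frees 3 m³; slotting in textile bales (6 m³) lifts the total to 13098 at 54 m³.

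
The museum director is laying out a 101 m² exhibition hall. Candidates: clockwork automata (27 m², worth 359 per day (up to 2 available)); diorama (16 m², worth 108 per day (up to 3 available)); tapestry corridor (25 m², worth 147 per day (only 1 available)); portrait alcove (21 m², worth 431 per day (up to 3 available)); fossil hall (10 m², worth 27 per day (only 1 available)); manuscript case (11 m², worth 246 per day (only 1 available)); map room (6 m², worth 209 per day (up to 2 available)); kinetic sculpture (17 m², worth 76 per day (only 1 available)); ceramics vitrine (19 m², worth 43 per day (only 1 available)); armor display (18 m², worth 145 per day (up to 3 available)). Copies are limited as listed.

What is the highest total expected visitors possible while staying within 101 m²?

1984

3×portrait alcove + fossil hall + manuscript case + 2×map room uses 96 of the 101 m² and totals 1984.
Nothing else within 101 m² beats 1984.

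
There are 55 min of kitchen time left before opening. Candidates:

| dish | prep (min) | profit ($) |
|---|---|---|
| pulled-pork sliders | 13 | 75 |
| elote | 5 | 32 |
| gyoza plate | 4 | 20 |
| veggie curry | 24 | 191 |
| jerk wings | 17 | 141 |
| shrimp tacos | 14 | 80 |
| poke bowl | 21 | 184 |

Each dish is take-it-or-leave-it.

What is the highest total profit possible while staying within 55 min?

Greedy by ratio would take elote + gyoza plate + jerk wings + poke bowl: 47 min used, total 377.
The 17 min tied up in jerk wings is better spent on veggie curry — total rises to 427 (54 min).
The closest alternative, pulled-pork sliders + gyoza plate + jerk wings + poke bowl, reaches only 420.

427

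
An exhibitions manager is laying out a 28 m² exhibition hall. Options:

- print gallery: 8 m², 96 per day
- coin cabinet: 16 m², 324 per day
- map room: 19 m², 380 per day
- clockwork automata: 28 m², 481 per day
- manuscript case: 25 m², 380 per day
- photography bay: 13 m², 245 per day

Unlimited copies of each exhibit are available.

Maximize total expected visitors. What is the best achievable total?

490

Ranking by ratio (expected visitors/m²): coin cabinet 20.25, map room 20.00, photography bay 18.85, clockwork automata 17.18.
Taking the top-ratio exhibits first gives print gallery + coin cabinet for 420 (24 m²).
The 24 m² tied up in print gallery and coin cabinet is better spent on 2×photography bay — total rises to 490 (26 m²).
Every other selection either busts 28 m² or fails to beat 490.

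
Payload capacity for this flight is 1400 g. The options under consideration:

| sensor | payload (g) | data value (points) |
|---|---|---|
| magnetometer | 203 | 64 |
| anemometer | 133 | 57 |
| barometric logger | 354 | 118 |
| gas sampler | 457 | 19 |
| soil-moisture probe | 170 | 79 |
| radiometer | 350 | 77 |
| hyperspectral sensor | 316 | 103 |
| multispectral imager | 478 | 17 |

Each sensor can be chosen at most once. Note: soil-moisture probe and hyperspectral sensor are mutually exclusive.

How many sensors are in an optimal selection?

Optimal total is 419.
For example magnetometer + anemometer + barometric logger + radiometer + hyperspectral sensor achieves it, using 1356 g.
Any selection reaching 419 contains exactly 5 sensors.

5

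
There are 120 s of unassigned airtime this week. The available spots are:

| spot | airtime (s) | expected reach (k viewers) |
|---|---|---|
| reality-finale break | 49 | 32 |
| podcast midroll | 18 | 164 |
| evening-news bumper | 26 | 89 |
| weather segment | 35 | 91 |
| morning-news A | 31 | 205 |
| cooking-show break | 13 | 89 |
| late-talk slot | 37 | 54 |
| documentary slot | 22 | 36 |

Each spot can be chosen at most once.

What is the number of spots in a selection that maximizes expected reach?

Optimal total is 585.
For example podcast midroll + weather segment + morning-news A + cooking-show break + documentary slot achieves it, using 119 s.
Any selection reaching 585 contains exactly 5 spots.

5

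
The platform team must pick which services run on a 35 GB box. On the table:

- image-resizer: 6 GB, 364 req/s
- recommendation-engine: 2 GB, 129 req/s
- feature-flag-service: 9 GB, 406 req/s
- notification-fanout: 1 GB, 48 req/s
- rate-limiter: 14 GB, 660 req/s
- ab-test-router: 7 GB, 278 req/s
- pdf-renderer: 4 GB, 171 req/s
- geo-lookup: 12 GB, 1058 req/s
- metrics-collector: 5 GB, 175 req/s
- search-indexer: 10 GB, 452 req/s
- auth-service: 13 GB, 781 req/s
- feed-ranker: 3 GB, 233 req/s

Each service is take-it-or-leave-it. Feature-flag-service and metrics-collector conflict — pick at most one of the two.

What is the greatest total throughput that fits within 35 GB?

Greedy by ratio would take image-resizer + recommendation-engine + notification-fanout + geo-lookup + search-indexer + feed-ranker: 34 GB used, total 2284.
Dropping recommendation-engine and search-indexer frees 12 GB; slotting in auth-service (13 GB) lifts the total to 2484 at 35 GB.
Next best is image-resizer + geo-lookup + auth-service + feed-ranker at 2436 (34 GB) — short by 48.

2484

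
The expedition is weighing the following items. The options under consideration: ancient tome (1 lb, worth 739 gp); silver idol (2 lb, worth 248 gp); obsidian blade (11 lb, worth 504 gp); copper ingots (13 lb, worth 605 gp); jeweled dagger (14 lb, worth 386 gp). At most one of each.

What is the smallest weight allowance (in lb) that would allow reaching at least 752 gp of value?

3

Minimise lb subject to total value ≥ 752.
ancient tome + silver idol: 987 value at 3 lb.
No combination under 3 lb hits 752.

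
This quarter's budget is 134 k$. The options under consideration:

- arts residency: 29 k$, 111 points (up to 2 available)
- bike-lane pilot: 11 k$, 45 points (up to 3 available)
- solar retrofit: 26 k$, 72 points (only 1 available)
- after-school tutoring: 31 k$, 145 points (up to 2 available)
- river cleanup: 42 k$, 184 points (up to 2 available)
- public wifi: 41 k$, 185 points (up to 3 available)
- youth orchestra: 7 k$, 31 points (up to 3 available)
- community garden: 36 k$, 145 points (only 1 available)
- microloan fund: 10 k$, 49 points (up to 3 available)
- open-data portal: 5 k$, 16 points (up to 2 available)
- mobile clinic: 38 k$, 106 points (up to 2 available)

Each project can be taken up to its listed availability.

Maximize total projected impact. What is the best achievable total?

Taking 2×after-school tutoring + public wifi + 3×microloan fund: 133 k$ used, 622 in projected impact.
That's the maximum — no swap from here does better than 622.

622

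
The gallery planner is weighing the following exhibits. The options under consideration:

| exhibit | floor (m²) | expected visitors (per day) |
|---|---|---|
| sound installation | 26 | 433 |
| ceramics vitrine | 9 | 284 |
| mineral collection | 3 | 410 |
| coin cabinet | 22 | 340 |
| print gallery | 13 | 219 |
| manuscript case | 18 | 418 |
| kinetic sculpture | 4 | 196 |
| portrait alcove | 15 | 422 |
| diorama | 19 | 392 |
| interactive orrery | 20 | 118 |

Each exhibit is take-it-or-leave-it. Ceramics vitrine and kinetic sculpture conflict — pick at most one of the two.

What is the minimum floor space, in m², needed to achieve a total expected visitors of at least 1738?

58

Look for the lowest-floor combination reaching 1738.
ceramics vitrine + mineral collection + print gallery + manuscript case + portrait alcove reaches 1753 using 58 m².
No combination under 58 m² hits 1738.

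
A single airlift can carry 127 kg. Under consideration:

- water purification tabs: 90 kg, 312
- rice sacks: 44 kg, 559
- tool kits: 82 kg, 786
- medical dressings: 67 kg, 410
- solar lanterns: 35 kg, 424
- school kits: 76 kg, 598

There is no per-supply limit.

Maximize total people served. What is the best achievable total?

1542

Density check — rice sacks 12.70, solar lanterns 12.11, tool kits 9.59 are the best per kg.
2×rice sacks + solar lanterns uses 123 of the 127 kg and totals 1542.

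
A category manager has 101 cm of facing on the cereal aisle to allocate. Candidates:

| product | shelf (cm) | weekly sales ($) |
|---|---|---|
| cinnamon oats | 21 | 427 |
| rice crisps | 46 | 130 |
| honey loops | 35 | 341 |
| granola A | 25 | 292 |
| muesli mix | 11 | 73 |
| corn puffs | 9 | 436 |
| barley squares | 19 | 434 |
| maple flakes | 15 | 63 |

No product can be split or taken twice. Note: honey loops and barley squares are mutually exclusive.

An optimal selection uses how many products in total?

Optimal total is 1725.
One optimal bundle: cinnamon oats + granola A + muesli mix + corn puffs + barley squares + maple flakes (100 cm).
Every optimal selection uses 6 products.

6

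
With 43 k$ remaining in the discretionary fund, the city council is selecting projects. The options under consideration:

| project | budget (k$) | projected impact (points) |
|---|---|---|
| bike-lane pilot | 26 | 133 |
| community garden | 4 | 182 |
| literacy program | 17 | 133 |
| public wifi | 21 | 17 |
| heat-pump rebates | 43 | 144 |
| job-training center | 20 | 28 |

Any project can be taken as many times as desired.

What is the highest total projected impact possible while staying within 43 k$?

Density check — community garden 45.50, literacy program 7.82, bike-lane pilot 5.12 are the best per k$.
10×community garden uses 40 of the 43 k$ and totals 1820.
Nothing else within 43 k$ beats 1820.

1820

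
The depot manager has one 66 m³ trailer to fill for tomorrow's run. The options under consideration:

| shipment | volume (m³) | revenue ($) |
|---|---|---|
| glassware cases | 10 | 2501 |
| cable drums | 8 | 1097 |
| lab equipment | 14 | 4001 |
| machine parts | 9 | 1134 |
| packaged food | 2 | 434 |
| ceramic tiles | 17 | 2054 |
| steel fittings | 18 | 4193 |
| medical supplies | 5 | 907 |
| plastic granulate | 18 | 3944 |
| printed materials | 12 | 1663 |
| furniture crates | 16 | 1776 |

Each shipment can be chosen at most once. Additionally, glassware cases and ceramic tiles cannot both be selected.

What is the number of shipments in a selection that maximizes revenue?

Best achievable revenue is 15546.
One optimal bundle: glassware cases + lab equipment + steel fittings + medical supplies + plastic granulate (65 m³).
Any selection reaching 15546 contains exactly 5 shipments.

5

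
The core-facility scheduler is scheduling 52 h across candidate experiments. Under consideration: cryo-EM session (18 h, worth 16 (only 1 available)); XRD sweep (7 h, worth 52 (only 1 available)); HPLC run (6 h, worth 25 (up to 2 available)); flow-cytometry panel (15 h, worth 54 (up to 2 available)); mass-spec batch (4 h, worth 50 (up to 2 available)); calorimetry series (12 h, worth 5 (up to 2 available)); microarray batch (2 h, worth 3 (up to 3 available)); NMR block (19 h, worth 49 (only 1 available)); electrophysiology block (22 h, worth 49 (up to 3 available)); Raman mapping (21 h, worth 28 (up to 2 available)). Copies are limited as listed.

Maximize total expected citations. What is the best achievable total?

285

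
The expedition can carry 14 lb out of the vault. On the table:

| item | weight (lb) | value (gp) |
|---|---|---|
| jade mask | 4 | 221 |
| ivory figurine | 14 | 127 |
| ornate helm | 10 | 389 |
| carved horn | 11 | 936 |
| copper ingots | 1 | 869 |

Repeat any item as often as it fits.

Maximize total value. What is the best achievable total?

12166

Best packing: 14×copper ingots — 14 lb, 12166 total.
Every other selection either busts 14 lb or fails to beat 12166.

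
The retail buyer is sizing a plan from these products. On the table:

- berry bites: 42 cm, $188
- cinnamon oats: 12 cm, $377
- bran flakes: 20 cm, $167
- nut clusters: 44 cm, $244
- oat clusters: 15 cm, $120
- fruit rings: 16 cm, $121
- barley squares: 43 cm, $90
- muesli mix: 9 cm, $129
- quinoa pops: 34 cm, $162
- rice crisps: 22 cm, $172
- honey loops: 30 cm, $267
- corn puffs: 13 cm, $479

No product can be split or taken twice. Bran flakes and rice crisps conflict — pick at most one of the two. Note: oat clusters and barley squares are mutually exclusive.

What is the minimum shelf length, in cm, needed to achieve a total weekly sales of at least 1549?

115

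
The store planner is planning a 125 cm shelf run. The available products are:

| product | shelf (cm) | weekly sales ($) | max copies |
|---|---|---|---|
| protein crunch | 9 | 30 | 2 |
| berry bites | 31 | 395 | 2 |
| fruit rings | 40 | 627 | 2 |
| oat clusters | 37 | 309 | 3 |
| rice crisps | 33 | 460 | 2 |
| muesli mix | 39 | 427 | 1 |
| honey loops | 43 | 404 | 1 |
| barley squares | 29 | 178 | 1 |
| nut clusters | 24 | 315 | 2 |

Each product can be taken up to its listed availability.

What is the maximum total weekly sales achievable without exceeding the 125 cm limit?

1744

The ratio ordering already packs tightly: protein crunch + 2×fruit rings + rice crisps, 122 cm, 1744.
No other feasible combination exceeds 1744.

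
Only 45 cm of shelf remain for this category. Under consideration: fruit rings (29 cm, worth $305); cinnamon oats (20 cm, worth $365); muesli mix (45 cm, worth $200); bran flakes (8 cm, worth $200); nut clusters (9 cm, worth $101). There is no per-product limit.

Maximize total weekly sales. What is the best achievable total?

5×bran flakes uses 40 of the 45 cm and totals 1000.

1000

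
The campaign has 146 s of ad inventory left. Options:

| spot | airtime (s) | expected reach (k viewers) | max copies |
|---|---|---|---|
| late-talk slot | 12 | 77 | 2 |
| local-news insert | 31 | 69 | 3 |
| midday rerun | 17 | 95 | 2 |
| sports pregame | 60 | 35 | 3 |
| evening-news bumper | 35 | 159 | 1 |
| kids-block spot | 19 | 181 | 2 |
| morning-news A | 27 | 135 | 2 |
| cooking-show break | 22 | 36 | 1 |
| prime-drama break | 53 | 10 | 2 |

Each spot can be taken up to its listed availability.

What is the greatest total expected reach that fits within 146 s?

923

Greedy by ratio would take 2×late-talk slot + 2×midday rerun + 2×kids-block spot + morning-news A + cooking-show break: 145 s used, total 877.
The 34 s tied up in late-talk slot and cooking-show break is better spent on evening-news bumper — total rises to 923 (146 s).
Every other selection either busts 146 s or exceeds an availability limit or fails to beat 923.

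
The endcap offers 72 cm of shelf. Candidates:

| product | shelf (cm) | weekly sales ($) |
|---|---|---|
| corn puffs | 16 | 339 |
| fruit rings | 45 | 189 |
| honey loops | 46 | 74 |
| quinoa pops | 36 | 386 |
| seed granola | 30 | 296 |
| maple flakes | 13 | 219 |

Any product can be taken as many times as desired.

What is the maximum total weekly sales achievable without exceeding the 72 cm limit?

1356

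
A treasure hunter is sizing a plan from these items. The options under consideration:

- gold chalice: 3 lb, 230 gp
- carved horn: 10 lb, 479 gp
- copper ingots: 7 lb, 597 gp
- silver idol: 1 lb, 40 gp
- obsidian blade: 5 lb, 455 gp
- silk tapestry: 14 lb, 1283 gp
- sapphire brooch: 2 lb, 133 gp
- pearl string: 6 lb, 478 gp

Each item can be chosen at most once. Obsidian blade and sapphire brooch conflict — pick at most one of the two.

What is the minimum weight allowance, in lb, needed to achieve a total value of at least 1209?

Need the lightest bundle worth ≥ 1209.
silk tapestry: 1283 value at 14 lb.
No combination under 14 lb hits 1209.

14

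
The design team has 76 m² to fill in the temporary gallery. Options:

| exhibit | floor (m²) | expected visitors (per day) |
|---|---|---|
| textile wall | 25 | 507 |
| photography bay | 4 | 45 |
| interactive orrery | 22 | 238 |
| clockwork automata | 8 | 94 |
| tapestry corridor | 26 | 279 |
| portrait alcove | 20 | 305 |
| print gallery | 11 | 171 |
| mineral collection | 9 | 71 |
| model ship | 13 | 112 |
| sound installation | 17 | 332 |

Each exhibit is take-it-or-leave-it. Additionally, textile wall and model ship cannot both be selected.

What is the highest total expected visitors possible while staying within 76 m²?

Textile wall + portrait alcove + print gallery + sound installation uses 73 of the 76 m² and totals 1315.
The closest alternative, textile wall + photography bay + clockwork automata + portrait alcove + sound installation, reaches only 1283.

1315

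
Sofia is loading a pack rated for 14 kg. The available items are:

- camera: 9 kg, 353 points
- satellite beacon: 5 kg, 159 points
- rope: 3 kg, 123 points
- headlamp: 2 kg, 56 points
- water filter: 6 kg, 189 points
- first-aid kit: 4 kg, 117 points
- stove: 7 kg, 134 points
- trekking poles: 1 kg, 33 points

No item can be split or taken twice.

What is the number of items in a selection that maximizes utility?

Optimal total is 532.
One optimal bundle: camera + rope + headlamp (14 kg).
Every optimal selection uses 3 items.

3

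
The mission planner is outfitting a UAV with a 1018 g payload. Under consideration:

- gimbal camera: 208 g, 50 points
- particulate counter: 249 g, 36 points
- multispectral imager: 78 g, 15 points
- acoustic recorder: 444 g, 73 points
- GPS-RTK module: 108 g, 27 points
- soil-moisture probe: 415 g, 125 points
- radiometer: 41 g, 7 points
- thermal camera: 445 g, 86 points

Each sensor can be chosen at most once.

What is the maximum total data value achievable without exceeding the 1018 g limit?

245

A density-first pass picks gimbal camera + multispectral imager + GPS-RTK module + soil-moisture probe + radiometer — 224 at 850 g.
The 286 g tied up in gimbal camera and multispectral imager is better spent on thermal camera — total rises to 245 (1009 g).
The spare 9 g is too small for any remaining sensor, and no exchange beats 245.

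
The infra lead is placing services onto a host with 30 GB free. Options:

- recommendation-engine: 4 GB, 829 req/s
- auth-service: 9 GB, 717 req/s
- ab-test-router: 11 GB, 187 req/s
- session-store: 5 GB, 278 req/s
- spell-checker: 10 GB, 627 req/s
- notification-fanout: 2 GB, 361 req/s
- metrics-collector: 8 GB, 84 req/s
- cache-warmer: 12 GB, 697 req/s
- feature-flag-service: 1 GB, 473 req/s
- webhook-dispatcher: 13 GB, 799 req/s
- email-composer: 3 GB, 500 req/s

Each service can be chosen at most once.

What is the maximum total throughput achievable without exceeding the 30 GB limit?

Ranking by ratio (throughput/GB): feature-flag-service 473.00, recommendation-engine 207.25, notification-fanout 180.50, email-composer 166.67.
Best packing: recommendation-engine + auth-service + spell-checker + notification-fanout + feature-flag-service + email-composer — 29 GB, 3507 total.
The spare 1 GB is too small for any remaining service, and no exchange beats 3507.

3507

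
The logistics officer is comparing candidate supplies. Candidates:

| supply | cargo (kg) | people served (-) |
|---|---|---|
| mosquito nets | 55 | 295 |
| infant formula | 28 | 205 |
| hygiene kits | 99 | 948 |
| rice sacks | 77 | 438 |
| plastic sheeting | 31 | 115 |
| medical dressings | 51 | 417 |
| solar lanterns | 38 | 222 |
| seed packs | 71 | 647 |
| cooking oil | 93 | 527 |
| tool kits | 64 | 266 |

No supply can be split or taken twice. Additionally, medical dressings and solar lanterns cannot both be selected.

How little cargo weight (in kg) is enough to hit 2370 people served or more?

298

Look for the lowest-cargo combination reaching 2370.
hygiene kits + rice sacks + medical dressings + seed packs reaches 2450 using 298 kg.
Any bundle with less than 298 kg falls short of 2370.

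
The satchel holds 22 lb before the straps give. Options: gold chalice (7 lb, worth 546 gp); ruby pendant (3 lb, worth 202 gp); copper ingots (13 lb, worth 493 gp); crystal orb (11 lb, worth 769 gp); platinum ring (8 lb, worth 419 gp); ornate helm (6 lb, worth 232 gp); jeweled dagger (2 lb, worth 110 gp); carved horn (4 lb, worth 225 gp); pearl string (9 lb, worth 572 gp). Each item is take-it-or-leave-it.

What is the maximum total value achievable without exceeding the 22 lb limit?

1540

Density check — gold chalice 78.00, crystal orb 69.91, ruby pendant 67.33 are the best per lb.
The ratio heuristic lands on gold chalice + ruby pendant + crystal orb (1517) but leaves 1 lb idle.
Replace ruby pendant with carved horn: the trade gains 23 net, giving 1540 at 22 lb.
Nothing else within 22 lb beats 1540.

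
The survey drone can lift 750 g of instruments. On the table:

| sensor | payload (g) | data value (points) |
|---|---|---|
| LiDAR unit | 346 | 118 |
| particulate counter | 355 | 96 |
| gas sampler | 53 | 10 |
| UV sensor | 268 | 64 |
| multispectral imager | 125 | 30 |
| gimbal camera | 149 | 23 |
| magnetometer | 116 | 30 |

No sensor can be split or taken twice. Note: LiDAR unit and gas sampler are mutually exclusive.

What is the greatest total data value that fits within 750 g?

214

Ranking by ratio (data value/g): LiDAR unit 0.34, particulate counter 0.27, magnetometer 0.26, multispectral imager 0.24.
Best packing: LiDAR unit + particulate counter — 701 g, 214 total.
Next best is LiDAR unit + UV sensor + multispectral imager at 212 (739 g) — short by 2.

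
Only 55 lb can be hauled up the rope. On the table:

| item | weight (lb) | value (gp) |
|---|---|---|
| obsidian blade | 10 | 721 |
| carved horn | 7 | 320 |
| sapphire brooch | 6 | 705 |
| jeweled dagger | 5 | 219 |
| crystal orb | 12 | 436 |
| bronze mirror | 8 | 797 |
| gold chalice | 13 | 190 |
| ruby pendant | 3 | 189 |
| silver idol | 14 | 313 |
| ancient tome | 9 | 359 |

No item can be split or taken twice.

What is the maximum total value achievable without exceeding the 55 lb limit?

Density check — sapphire brooch 117.50, bronze mirror 99.62, obsidian blade 72.10 are the best per lb.
A density-first pass picks obsidian blade + carved horn + sapphire brooch + jeweled dagger + bronze mirror + ruby pendant + ancient tome — 3310 at 48 lb.
The 5 lb tied up in jeweled dagger is better spent on crystal orb — total rises to 3527 (55 lb).
The closest alternative, obsidian blade + sapphire brooch + jeweled dagger + crystal orb + bronze mirror + ruby pendant + ancient tome, reaches only 3426.

3527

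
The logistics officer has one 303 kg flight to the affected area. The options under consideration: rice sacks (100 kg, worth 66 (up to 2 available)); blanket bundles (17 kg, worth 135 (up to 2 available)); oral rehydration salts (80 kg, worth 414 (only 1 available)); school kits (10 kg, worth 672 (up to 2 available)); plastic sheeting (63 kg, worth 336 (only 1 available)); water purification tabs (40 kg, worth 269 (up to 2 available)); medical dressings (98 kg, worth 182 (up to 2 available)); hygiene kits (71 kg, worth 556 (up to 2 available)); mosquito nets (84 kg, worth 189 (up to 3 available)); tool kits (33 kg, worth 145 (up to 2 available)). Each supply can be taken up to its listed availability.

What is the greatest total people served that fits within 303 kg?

A density-first pass picks 2×blanket bundles + 2×school kits + 2×water purification tabs + 2×hygiene kits — 3264 at 276 kg.
The 40 kg tied up in water purification tabs is better spent on plastic sheeting — total rises to 3331 (299 kg).

3331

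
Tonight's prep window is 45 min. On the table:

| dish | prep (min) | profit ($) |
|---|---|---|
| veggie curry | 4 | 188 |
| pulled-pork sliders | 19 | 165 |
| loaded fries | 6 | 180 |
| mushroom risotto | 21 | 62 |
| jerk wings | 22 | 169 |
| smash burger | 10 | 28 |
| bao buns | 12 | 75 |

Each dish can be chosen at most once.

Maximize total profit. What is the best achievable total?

Greedy by ratio would take veggie curry + pulled-pork sliders + loaded fries + bao buns: 41 min used, total 608.
Dropping pulled-pork sliders frees 19 min; slotting in jerk wings (22 min) lifts the total to 612 at 44 min.

612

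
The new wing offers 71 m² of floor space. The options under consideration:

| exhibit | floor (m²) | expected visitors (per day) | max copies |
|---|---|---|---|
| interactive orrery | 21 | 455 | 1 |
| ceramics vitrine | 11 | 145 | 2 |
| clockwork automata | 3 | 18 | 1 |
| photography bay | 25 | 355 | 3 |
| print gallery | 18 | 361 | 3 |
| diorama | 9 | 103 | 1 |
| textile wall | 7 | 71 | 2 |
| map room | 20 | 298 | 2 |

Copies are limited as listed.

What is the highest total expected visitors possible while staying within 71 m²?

By expected visitors per m²: interactive orrery 21.67, print gallery 20.06, map room 14.90 lead.
The ratio ordering already packs tightly: interactive orrery + ceramics vitrine + clockwork automata + 2×print gallery, 71 m², 1340.

1340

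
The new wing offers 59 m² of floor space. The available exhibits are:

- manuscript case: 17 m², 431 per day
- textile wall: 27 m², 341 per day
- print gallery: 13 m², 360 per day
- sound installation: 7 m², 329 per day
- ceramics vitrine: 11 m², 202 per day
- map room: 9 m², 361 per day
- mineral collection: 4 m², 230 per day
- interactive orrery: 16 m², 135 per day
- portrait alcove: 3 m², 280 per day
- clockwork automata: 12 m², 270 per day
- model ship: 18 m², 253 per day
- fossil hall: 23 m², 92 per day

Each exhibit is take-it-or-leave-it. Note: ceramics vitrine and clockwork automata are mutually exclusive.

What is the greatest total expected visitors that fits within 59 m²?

Taking manuscript case + print gallery + sound installation + map room + mineral collection + portrait alcove: 53 m² used, 1991 in expected visitors.
That's the maximum — no feasible swap from here does better than 1991.

1991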